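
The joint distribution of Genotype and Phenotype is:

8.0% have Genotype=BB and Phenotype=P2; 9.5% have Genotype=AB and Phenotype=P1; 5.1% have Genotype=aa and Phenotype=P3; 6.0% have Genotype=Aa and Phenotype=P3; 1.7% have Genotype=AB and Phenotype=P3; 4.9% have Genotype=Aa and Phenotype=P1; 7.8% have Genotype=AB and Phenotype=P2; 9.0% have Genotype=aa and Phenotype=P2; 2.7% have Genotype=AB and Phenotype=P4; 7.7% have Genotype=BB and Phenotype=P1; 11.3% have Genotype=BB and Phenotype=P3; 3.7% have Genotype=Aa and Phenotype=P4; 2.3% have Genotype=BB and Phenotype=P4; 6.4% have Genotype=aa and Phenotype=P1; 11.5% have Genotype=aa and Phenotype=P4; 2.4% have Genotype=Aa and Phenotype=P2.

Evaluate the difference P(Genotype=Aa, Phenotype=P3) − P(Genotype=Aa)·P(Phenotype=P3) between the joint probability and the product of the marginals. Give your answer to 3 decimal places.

0.019

P(Genotype=Aa) = 0.049 + 0.024 + 0.060 + 0.037 = 0.170.
P(Phenotype=P3) = 0.060 + 0.051 + 0.017 + 0.113 = 0.241.
P(Genotype=Aa, Phenotype=P3) − P(Genotype=Aa)P(Phenotype=P3) = 0.060 − 0.170×0.241 = 0.019.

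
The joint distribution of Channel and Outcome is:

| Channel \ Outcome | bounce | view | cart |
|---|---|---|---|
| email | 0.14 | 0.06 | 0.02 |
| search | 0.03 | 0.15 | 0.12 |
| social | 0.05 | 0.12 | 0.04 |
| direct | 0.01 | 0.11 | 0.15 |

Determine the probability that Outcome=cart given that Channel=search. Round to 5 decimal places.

0.40000

P(Channel=search) = 0.03 + 0.15 + 0.12 = 0.30.
P(Outcome=cart | Channel=search) = 0.12/0.30 = 0.40000.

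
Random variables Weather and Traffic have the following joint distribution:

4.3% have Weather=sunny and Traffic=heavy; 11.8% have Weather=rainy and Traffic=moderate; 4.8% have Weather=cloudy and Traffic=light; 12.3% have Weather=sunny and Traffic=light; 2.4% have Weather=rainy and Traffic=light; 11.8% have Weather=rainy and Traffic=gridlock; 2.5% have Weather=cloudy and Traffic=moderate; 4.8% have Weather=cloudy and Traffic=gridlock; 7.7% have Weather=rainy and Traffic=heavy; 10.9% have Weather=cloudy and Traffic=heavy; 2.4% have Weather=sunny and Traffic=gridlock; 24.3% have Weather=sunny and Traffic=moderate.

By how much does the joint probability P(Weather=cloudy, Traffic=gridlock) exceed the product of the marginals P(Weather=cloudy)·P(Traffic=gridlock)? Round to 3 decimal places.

0.004

P(Weather=cloudy) = 0.048 + 0.025 + 0.109 + 0.048 = 0.230.
P(Traffic=gridlock) = 0.024 + 0.048 + 0.118 = 0.190.
P(Weather=cloudy, Traffic=gridlock) − P(Weather=cloudy)P(Traffic=gridlock) = 0.048 − 0.230×0.190 = 0.004.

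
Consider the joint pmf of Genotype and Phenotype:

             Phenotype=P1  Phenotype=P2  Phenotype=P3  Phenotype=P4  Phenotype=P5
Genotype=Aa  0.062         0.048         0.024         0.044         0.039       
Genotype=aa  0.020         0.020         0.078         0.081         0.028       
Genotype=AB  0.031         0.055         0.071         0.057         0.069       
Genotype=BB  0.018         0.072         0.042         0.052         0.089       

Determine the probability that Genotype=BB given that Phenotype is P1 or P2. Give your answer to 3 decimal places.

0.276

P(Phenotype=P1) = 0.062 + 0.020 + 0.031 + 0.018 = 0.131.
P(Phenotype=P2) = 0.048 + 0.020 + 0.055 + 0.072 = 0.195.
P(Phenotype ∈ {P1, P2}) = 0.131 + 0.195 = 0.326; P(Genotype=BB, Phenotype ∈ {P1, P2}) = 0.018 + 0.072 = 0.090.
P(Genotype=BB | Phenotype ∈ {P1, P2}) = 0.090/0.326 = 0.276.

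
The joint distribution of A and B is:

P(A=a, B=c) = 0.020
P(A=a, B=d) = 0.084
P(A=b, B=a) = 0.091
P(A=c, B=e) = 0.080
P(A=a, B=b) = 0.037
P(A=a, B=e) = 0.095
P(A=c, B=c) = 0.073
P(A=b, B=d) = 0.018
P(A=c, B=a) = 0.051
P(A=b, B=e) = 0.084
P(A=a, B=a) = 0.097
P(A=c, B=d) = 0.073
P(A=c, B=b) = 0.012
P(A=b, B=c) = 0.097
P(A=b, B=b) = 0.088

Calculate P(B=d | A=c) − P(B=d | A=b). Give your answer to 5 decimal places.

P(A=c) = 0.051 + 0.012 + 0.073 + 0.073 + 0.080 = 0.289; P(B=d | A=c) = 0.073/0.289 = 0.252595.
P(A=b) = 0.091 + 0.088 + 0.097 + 0.018 + 0.084 = 0.378; P(B=d | A=b) = 0.018/0.378 = 0.047619.
Difference = 0.20498.

0.20498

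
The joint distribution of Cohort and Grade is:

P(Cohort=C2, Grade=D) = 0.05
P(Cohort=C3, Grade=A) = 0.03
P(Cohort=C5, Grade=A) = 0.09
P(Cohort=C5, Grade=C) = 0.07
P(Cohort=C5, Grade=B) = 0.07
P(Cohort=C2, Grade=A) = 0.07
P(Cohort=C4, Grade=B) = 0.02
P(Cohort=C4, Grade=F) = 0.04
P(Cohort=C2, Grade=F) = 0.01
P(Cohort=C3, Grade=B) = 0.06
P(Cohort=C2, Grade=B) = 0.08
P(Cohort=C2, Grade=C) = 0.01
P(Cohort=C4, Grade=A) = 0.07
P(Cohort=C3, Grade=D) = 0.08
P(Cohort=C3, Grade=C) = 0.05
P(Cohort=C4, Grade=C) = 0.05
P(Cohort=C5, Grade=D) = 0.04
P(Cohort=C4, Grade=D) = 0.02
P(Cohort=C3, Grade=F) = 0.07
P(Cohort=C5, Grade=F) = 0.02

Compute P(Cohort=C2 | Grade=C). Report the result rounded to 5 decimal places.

0.05556

P(Grade=C) = 0.01 + 0.05 + 0.05 + 0.07 = 0.18.
P(Cohort=C2 | Grade=C) = 0.01/0.18 = 0.05556.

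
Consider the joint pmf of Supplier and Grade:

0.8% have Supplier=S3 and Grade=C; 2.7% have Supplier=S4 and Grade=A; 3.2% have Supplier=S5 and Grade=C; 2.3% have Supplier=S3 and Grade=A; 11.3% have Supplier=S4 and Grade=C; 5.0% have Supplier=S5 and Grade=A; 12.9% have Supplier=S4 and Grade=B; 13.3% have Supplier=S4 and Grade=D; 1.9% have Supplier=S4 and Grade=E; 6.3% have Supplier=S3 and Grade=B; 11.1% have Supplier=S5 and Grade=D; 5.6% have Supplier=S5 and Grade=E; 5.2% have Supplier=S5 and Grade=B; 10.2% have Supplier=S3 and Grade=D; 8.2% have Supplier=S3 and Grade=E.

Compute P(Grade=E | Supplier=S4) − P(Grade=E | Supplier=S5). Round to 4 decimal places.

P(Supplier=S4) = 0.027 + 0.129 + 0.113 + 0.133 + 0.019 = 0.421; P(Grade=E | Supplier=S4) = 0.019/0.421 = 0.04513.
P(Supplier=S5) = 0.050 + 0.052 + 0.032 + 0.111 + 0.056 = 0.301; P(Grade=E | Supplier=S5) = 0.056/0.301 = 0.18605.
Difference = -0.1409.

-0.1409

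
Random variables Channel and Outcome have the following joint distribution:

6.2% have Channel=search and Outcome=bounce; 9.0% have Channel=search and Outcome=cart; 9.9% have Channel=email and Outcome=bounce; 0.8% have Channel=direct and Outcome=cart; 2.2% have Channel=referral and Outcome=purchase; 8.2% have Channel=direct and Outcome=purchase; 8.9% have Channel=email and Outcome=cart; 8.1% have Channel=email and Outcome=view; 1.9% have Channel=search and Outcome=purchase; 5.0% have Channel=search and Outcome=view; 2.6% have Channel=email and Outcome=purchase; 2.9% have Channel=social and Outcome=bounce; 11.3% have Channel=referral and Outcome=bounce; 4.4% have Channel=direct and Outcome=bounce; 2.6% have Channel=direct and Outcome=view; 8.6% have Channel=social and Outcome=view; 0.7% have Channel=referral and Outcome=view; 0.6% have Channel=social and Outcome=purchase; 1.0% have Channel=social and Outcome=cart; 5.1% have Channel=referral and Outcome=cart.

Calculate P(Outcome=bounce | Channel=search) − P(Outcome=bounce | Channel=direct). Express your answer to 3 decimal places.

0.006

P(Channel=search) = 0.062 + 0.050 + 0.090 + 0.019 = 0.221; P(Outcome=bounce | Channel=search) = 0.062/0.221 = 0.2805.
P(Channel=direct) = 0.044 + 0.026 + 0.008 + 0.082 = 0.160; P(Outcome=bounce | Channel=direct) = 0.044/0.160 = 0.2750.
Difference = 0.006.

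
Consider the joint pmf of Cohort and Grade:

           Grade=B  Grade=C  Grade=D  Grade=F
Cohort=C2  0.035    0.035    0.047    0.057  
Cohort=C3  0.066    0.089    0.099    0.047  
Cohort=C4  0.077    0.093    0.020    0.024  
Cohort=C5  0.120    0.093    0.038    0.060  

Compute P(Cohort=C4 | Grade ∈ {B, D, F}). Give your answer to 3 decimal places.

0.175

P(Grade=B) = 0.035 + 0.066 + 0.077 + 0.120 = 0.298.
P(Grade=D) = 0.047 + 0.099 + 0.020 + 0.038 = 0.204.
P(Grade=F) = 0.057 + 0.047 + 0.024 + 0.060 = 0.188.
P(Grade ∈ {B, D, F}) = 0.298 + 0.204 + 0.188 = 0.690; P(Cohort=C4, Grade ∈ {B, D, F}) = 0.077 + 0.020 + 0.024 = 0.121.
P(Cohort=C4 | Grade ∈ {B, D, F}) = 0.121/0.690 = 0.175.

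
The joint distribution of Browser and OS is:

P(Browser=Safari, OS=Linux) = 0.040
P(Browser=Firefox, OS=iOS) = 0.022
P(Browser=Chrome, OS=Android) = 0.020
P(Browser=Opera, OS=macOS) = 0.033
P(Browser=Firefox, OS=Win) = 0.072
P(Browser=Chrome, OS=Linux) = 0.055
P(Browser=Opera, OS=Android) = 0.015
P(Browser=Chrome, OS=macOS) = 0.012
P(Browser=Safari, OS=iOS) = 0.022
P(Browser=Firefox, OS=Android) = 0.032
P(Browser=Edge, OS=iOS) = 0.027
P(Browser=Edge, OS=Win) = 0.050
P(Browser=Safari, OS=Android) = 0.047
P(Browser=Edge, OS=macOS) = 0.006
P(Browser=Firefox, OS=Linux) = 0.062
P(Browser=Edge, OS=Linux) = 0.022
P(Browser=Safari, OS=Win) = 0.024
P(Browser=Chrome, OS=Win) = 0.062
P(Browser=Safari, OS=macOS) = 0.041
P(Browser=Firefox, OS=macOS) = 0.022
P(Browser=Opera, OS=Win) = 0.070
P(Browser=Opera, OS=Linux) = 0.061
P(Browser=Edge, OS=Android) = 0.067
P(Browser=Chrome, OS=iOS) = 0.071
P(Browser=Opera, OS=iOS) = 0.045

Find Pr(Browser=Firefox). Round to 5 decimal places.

0.21000

P(Browser=Firefox) = 0.072 + 0.022 + 0.062 + 0.022 + 0.032 = 0.210.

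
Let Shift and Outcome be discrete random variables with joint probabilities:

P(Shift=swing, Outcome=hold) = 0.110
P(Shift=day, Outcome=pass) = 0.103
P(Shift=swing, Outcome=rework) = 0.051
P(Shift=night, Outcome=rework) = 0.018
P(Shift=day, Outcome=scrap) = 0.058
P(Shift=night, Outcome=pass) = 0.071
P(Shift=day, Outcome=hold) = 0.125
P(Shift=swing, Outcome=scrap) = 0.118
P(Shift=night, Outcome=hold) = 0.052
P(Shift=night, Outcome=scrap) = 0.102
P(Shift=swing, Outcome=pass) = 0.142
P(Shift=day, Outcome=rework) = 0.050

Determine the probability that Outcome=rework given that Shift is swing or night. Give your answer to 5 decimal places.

0.10392

P(Shift=swing) = 0.142 + 0.051 + 0.118 + 0.110 = 0.421.
P(Shift=night) = 0.071 + 0.018 + 0.102 + 0.052 = 0.243.
P(Shift ∈ {swing, night}) = 0.421 + 0.243 = 0.664; P(Outcome=rework, Shift ∈ {swing, night}) = 0.051 + 0.018 = 0.069.
P(Outcome=rework | Shift ∈ {swing, night}) = 0.069/0.664 = 0.10392.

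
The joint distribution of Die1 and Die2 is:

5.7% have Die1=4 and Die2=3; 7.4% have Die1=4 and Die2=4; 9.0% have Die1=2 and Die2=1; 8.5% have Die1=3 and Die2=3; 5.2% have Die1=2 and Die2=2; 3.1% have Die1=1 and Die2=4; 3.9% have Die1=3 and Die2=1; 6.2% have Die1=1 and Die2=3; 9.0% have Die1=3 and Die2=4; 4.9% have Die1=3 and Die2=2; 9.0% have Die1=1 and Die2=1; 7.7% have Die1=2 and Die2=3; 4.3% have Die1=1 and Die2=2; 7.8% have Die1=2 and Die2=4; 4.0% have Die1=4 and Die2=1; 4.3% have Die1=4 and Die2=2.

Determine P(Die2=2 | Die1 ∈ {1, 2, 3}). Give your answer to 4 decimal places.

0.1832

P(Die1=1) = 0.090 + 0.043 + 0.062 + 0.031 = 0.226.
P(Die1=2) = 0.090 + 0.052 + 0.077 + 0.078 = 0.297.
P(Die1=3) = 0.039 + 0.049 + 0.085 + 0.090 = 0.263.
P(Die1 ∈ {1, 2, 3}) = 0.226 + 0.297 + 0.263 = 0.786; P(Die2=2, Die1 ∈ {1, 2, 3}) = 0.043 + 0.052 + 0.049 = 0.144.
P(Die2=2 | Die1 ∈ {1, 2, 3}) = 0.144/0.786 = 0.1832.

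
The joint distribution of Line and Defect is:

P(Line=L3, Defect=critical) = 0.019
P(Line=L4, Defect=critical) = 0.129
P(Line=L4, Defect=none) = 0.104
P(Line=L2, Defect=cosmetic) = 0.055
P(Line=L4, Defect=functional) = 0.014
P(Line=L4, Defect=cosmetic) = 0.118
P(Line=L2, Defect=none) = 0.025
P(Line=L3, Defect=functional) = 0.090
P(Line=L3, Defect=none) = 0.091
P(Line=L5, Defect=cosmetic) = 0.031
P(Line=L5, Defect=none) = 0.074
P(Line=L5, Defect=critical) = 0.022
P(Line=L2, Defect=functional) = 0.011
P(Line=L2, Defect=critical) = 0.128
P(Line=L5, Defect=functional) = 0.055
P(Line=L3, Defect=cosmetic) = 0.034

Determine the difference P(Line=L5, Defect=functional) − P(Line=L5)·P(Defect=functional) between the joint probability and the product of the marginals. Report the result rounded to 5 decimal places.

P(Line=L5) = 0.074 + 0.031 + 0.055 + 0.022 = 0.182.
P(Defect=functional) = 0.011 + 0.090 + 0.014 + 0.055 = 0.170.
P(Line=L5, Defect=functional) − P(Line=L5)P(Defect=functional) = 0.055 − 0.182×0.170 = 0.02406.

0.02406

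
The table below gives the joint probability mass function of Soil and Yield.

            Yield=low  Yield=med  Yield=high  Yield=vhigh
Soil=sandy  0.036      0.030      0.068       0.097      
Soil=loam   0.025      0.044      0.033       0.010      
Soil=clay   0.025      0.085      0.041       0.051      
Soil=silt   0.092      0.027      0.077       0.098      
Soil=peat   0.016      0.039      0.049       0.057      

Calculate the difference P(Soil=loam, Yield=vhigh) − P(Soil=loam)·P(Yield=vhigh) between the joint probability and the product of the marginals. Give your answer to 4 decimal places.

-0.0251

P(Soil=loam) = 0.025 + 0.044 + 0.033 + 0.010 = 0.112.
P(Yield=vhigh) = 0.097 + 0.010 + 0.051 + 0.098 + 0.057 = 0.313.
P(Soil=loam, Yield=vhigh) − P(Soil=loam)P(Yield=vhigh) = 0.010 − 0.112×0.313 = -0.0251.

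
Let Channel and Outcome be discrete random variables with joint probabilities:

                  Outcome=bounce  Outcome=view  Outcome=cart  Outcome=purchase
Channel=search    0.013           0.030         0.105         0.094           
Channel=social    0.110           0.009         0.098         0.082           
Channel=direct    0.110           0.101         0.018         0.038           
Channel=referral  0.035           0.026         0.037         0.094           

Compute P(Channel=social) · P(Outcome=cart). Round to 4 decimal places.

0.0771

P(Channel=social) = 0.110 + 0.009 + 0.098 + 0.082 = 0.299.
P(Outcome=cart) = 0.105 + 0.098 + 0.018 + 0.037 = 0.258.
Product: 0.299 × 0.258 = 0.0771.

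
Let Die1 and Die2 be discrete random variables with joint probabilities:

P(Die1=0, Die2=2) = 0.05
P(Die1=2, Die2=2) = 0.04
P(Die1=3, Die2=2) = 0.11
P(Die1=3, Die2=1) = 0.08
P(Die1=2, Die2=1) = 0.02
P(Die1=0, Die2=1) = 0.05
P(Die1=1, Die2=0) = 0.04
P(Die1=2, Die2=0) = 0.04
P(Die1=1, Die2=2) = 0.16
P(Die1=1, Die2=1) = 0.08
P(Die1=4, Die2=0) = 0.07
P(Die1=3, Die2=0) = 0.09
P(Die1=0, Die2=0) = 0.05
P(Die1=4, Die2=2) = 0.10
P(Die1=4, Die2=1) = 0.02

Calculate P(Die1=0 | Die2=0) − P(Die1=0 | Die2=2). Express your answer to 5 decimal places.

0.06372

P(Die2=0) = 0.05 + 0.04 + 0.04 + 0.09 + 0.07 = 0.29; P(Die1=0 | Die2=0) = 0.05/0.29 = 0.172414.
P(Die2=2) = 0.05 + 0.16 + 0.04 + 0.11 + 0.10 = 0.46; P(Die1=0 | Die2=2) = 0.05/0.46 = 0.108696.
Difference = 0.06372.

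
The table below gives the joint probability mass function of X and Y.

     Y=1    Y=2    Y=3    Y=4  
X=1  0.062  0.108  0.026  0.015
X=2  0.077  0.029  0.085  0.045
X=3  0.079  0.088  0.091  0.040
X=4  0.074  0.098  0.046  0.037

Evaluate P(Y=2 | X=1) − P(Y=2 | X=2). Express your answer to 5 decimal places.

P(X=1) = 0.062 + 0.108 + 0.026 + 0.015 = 0.211; P(Y=2 | X=1) = 0.108/0.211 = 0.511848.
P(X=2) = 0.077 + 0.029 + 0.085 + 0.045 = 0.236; P(Y=2 | X=2) = 0.029/0.236 = 0.122881.
Difference = 0.38897.

0.38897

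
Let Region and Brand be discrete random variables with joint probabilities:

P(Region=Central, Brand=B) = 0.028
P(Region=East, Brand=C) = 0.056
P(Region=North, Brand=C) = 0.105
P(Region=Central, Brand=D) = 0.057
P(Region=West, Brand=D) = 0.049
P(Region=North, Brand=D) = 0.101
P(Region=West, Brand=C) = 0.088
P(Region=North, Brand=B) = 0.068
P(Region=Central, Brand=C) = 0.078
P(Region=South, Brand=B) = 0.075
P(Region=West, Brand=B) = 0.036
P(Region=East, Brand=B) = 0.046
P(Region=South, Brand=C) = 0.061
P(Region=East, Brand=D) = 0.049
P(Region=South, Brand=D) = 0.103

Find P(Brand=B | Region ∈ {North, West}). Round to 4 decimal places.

P(Region=North) = 0.068 + 0.105 + 0.101 = 0.274.
P(Region=West) = 0.036 + 0.088 + 0.049 = 0.173.
P(Region ∈ {North, West}) = 0.274 + 0.173 = 0.447; P(Brand=B, Region ∈ {North, West}) = 0.068 + 0.036 = 0.104.
P(Brand=B | Region ∈ {North, West}) = 0.104/0.447 = 0.2327.

0.2327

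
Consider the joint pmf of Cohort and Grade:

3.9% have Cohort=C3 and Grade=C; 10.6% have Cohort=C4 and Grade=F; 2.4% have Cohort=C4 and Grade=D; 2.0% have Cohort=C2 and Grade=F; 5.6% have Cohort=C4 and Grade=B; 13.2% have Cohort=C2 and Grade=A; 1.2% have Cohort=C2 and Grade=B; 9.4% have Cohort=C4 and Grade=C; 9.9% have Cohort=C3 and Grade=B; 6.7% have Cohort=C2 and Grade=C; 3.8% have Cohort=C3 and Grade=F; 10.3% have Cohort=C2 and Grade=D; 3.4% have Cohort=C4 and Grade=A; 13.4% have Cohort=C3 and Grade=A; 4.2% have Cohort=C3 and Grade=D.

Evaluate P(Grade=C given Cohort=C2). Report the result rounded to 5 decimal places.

0.20060

P(Cohort=C2) = 0.132 + 0.012 + 0.067 + 0.103 + 0.020 = 0.334.
P(Grade=C | Cohort=C2) = 0.067/0.334 = 0.20060.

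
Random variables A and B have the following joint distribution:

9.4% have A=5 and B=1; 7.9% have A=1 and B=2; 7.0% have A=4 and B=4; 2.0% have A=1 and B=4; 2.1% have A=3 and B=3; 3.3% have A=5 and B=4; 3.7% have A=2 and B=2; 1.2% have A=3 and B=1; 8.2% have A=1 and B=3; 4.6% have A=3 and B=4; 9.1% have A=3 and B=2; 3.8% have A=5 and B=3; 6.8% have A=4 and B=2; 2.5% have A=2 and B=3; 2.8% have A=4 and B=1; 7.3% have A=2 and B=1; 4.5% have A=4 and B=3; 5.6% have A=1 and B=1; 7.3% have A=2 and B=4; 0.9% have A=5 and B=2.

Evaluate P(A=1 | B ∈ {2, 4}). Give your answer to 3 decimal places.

0.188

P(B=2) = 0.079 + 0.037 + 0.091 + 0.068 + 0.009 = 0.284.
P(B=4) = 0.020 + 0.073 + 0.046 + 0.070 + 0.033 = 0.242.
P(B ∈ {2, 4}) = 0.284 + 0.242 = 0.526; P(A=1, B ∈ {2, 4}) = 0.079 + 0.020 = 0.099.
P(A=1 | B ∈ {2, 4}) = 0.099/0.526 = 0.188.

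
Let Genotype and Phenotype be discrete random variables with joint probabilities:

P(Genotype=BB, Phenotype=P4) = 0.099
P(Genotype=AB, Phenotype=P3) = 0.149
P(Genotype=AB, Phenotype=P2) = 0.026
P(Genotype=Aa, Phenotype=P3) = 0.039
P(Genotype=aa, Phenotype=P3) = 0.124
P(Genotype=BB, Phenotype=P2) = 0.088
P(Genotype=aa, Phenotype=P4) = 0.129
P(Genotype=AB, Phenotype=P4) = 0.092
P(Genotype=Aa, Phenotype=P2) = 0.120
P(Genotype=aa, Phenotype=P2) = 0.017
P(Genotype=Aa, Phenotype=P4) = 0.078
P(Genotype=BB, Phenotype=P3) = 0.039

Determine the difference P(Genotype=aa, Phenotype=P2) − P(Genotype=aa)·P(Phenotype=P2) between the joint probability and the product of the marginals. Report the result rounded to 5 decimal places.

P(Genotype=aa) = 0.017 + 0.124 + 0.129 = 0.270.
P(Phenotype=P2) = 0.120 + 0.017 + 0.026 + 0.088 = 0.251.
P(Genotype=aa, Phenotype=P2) − P(Genotype=aa)P(Phenotype=P2) = 0.017 − 0.270×0.251 = -0.05077.

-0.05077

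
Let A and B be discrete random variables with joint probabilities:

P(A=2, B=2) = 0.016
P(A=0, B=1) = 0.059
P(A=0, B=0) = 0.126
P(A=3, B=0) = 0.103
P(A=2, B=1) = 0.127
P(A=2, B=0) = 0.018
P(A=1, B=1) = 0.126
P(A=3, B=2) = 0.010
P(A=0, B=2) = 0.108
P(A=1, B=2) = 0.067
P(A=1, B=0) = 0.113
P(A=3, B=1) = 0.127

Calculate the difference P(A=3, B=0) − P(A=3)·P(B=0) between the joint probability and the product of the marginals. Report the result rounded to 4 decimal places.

0.0166

P(A=3) = 0.103 + 0.127 + 0.010 = 0.240.
P(B=0) = 0.126 + 0.113 + 0.018 + 0.103 = 0.360.
P(A=3, B=0) − P(A=3)P(B=0) = 0.103 − 0.240×0.360 = 0.0166.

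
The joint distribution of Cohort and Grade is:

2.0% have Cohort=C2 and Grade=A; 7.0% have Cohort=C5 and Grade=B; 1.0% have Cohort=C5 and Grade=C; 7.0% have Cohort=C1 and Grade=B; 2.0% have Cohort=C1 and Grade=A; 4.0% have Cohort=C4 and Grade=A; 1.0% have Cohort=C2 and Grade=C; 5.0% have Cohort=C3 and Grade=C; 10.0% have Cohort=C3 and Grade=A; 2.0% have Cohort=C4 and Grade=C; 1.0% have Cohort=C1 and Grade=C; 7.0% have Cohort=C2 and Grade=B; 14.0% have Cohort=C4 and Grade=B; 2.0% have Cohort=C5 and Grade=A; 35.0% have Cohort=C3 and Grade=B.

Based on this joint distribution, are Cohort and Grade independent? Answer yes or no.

yes

Every cell satisfies P(Cohort,Grade) = P(Cohort)·P(Grade). For instance P(Cohort=C3) = 0.500, P(Grade=C) = 0.100, and 0.500×0.100 = 0.050 matches the joint entry. So Cohort and Grade are independent.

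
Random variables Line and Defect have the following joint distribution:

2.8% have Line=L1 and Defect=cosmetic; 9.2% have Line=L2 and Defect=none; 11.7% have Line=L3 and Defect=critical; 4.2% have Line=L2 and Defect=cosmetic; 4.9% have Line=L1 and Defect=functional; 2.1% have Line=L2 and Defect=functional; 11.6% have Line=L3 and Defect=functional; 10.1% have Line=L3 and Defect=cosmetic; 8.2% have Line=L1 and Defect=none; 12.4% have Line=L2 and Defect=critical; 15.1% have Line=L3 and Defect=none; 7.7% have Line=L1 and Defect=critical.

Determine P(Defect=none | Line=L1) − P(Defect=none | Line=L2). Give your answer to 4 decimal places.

P(Line=L1) = 0.082 + 0.028 + 0.049 + 0.077 = 0.236; P(Defect=none | Line=L1) = 0.082/0.236 = 0.34746.
P(Line=L2) = 0.092 + 0.042 + 0.021 + 0.124 = 0.279; P(Defect=none | Line=L2) = 0.092/0.279 = 0.32975.
Difference = 0.0177.

0.0177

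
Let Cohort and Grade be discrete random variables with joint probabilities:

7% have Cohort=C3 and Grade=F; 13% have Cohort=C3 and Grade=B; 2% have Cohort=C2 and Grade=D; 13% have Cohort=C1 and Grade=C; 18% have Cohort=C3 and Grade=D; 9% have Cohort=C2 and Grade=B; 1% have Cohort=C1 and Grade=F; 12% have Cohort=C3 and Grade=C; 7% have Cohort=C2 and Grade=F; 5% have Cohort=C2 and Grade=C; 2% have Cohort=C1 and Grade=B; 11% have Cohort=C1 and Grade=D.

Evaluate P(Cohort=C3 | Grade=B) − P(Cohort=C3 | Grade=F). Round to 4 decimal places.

0.0750

P(Grade=B) = 0.02 + 0.09 + 0.13 = 0.24; P(Cohort=C3 | Grade=B) = 0.13/0.24 = 0.54167.
P(Grade=F) = 0.01 + 0.07 + 0.07 = 0.15; P(Cohort=C3 | Grade=F) = 0.07/0.15 = 0.46667.
Difference = 0.0750.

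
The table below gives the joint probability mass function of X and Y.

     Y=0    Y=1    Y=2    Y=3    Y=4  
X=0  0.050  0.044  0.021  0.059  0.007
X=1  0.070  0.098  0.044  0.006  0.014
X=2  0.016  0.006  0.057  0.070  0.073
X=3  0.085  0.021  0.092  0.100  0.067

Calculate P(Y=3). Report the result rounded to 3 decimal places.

P(Y=3) = 0.059 + 0.006 + 0.070 + 0.100 = 0.235.

0.235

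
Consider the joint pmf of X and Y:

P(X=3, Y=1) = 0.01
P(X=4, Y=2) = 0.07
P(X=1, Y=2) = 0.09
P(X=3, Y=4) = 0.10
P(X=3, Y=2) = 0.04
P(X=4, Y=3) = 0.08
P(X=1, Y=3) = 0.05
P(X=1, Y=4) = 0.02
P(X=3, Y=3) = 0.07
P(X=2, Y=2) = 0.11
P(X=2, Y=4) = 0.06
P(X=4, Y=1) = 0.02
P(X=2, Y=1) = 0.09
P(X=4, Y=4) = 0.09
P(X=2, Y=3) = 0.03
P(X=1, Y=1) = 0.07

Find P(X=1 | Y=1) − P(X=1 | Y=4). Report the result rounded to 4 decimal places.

0.2943

P(Y=1) = 0.07 + 0.09 + 0.01 + 0.02 = 0.19; P(X=1 | Y=1) = 0.07/0.19 = 0.36842.
P(Y=4) = 0.02 + 0.06 + 0.10 + 0.09 = 0.27; P(X=1 | Y=4) = 0.02/0.27 = 0.07407.
Difference = 0.2943.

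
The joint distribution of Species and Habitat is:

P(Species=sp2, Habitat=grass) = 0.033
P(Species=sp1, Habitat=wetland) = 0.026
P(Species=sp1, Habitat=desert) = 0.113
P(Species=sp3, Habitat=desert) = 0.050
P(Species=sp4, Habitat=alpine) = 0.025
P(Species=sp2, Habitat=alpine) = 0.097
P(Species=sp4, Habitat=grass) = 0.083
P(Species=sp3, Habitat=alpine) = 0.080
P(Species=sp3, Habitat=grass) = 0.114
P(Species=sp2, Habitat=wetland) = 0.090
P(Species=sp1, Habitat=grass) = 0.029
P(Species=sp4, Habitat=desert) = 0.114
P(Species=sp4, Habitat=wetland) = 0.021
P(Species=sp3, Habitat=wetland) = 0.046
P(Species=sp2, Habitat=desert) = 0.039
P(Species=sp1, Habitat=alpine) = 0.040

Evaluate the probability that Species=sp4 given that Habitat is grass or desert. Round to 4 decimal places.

0.3426

P(Habitat=grass) = 0.029 + 0.033 + 0.114 + 0.083 = 0.259.
P(Habitat=desert) = 0.113 + 0.039 + 0.050 + 0.114 = 0.316.
P(Habitat ∈ {grass, desert}) = 0.259 + 0.316 = 0.575; P(Species=sp4, Habitat ∈ {grass, desert}) = 0.083 + 0.114 = 0.197.
P(Species=sp4 | Habitat ∈ {grass, desert}) = 0.197/0.575 = 0.3426.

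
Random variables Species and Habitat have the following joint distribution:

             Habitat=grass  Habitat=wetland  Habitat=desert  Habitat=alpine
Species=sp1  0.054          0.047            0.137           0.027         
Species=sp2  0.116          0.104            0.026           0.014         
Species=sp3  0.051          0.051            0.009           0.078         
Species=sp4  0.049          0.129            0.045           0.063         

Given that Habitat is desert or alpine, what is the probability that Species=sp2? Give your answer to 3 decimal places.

P(Habitat=desert) = 0.137 + 0.026 + 0.009 + 0.045 = 0.217.
P(Habitat=alpine) = 0.027 + 0.014 + 0.078 + 0.063 = 0.182.
P(Habitat ∈ {desert, alpine}) = 0.217 + 0.182 = 0.399; P(Species=sp2, Habitat ∈ {desert, alpine}) = 0.026 + 0.014 = 0.040.
P(Species=sp2 | Habitat ∈ {desert, alpine}) = 0.040/0.399 = 0.100.

0.100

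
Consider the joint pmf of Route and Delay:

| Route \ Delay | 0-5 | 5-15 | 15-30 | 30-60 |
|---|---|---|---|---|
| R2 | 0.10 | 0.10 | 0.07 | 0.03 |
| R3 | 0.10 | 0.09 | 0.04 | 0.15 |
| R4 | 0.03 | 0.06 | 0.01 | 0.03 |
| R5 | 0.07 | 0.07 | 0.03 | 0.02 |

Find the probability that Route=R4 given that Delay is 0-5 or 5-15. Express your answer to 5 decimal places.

P(Delay=0-5) = 0.10 + 0.10 + 0.03 + 0.07 = 0.30.
P(Delay=5-15) = 0.10 + 0.09 + 0.06 + 0.07 = 0.32.
P(Delay ∈ {0-5, 5-15}) = 0.30 + 0.32 = 0.62; P(Route=R4, Delay ∈ {0-5, 5-15}) = 0.03 + 0.06 = 0.09.
P(Route=R4 | Delay ∈ {0-5, 5-15}) = 0.09/0.62 = 0.14516.

0.14516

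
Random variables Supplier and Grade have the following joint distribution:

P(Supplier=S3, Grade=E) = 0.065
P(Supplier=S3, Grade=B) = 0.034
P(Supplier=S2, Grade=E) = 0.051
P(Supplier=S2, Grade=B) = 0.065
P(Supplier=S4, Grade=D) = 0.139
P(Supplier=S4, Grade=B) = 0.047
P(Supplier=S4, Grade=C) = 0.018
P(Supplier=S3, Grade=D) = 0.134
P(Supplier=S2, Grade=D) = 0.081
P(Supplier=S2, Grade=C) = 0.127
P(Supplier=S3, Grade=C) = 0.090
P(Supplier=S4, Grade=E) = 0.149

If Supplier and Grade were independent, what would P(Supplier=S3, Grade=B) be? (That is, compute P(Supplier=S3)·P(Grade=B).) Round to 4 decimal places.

0.0472

P(Supplier=S3) = 0.034 + 0.090 + 0.134 + 0.065 = 0.323.
P(Grade=B) = 0.065 + 0.034 + 0.047 = 0.146.
Product: 0.323 × 0.146 = 0.0472.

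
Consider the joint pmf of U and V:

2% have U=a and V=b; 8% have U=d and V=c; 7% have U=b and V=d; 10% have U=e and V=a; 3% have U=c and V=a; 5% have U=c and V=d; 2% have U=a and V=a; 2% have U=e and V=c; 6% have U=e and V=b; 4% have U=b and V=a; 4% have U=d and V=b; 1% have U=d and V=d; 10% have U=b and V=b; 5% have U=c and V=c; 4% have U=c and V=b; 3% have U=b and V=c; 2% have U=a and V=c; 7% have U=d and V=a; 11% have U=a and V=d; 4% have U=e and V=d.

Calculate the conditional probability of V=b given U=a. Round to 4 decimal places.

P(U=a) = 0.02 + 0.02 + 0.02 + 0.11 = 0.17.
P(V=b | U=a) = 0.02/0.17 = 0.1176.

0.1176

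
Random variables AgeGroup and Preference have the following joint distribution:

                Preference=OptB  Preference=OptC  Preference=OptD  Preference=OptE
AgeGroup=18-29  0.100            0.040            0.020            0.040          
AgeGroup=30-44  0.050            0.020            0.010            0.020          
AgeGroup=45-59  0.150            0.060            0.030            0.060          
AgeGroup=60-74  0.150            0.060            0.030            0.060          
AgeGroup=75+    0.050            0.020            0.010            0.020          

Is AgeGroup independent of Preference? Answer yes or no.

Every cell satisfies P(AgeGroup,Preference) = P(AgeGroup)·P(Preference). For instance P(AgeGroup=30-44) = 0.100, P(Preference=OptE) = 0.200, and 0.100×0.200 = 0.020 matches the joint entry. So AgeGroup and Preference are independent.

yes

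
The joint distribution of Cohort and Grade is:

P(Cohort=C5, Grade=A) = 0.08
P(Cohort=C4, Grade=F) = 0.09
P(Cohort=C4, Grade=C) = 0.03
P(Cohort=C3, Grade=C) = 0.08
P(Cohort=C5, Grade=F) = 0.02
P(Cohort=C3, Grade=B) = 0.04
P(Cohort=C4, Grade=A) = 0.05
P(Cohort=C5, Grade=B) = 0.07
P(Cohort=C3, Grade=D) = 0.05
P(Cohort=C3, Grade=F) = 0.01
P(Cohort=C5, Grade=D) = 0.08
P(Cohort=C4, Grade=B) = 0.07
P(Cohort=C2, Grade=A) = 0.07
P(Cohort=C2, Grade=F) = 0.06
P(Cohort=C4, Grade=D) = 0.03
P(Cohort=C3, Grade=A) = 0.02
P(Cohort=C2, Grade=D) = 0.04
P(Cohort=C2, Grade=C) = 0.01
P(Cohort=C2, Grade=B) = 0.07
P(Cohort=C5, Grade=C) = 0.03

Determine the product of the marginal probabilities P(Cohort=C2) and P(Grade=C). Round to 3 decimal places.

P(Cohort=C2) = 0.07 + 0.07 + 0.01 + 0.04 + 0.06 = 0.25.
P(Grade=C) = 0.01 + 0.08 + 0.03 + 0.03 = 0.15.
Product: 0.25 × 0.15 = 0.038.

0.038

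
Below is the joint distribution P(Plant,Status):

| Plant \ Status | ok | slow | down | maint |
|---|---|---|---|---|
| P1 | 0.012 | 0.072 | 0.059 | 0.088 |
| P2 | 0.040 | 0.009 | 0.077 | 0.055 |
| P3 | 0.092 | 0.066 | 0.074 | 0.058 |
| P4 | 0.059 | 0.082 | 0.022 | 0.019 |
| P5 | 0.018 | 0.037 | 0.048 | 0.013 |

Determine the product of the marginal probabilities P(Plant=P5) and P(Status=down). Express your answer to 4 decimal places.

P(Plant=P5) = 0.018 + 0.037 + 0.048 + 0.013 = 0.116.
P(Status=down) = 0.059 + 0.077 + 0.074 + 0.022 + 0.048 = 0.280.
Product: 0.116 × 0.280 = 0.0325.

0.0325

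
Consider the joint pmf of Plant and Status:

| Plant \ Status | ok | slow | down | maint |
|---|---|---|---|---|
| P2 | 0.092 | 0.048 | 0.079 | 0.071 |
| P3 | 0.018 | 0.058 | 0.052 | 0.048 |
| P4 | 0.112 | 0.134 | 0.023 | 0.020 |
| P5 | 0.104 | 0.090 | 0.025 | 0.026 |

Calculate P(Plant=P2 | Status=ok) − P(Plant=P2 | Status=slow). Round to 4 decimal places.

P(Status=ok) = 0.092 + 0.018 + 0.112 + 0.104 = 0.326; P(Plant=P2 | Status=ok) = 0.092/0.326 = 0.28221.
P(Status=slow) = 0.048 + 0.058 + 0.134 + 0.090 = 0.330; P(Plant=P2 | Status=slow) = 0.048/0.330 = 0.14545.
Difference = 0.1368.

0.1368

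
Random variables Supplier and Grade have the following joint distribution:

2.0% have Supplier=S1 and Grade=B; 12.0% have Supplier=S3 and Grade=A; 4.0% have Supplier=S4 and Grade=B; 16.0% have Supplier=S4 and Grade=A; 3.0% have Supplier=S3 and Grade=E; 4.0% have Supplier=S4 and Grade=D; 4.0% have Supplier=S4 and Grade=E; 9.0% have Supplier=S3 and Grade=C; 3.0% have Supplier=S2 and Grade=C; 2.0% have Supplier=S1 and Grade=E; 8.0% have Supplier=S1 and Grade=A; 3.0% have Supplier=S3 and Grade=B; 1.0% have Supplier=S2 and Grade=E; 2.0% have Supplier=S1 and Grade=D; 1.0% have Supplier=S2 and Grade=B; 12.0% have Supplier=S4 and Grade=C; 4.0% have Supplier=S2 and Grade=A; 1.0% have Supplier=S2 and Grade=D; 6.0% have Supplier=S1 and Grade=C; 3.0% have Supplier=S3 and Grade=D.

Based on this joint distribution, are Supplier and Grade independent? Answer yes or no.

yes

Every cell satisfies P(Supplier,Grade) = P(Supplier)·P(Grade). For instance P(Supplier=S2) = 0.100, P(Grade=A) = 0.400, and 0.100×0.400 = 0.040 matches the joint entry. So Supplier and Grade are independent.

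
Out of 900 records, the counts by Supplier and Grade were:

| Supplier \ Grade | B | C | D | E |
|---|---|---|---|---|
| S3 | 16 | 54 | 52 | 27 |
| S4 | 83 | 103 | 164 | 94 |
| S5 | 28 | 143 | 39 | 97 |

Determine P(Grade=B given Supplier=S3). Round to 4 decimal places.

Total with Supplier=S3: 16 + 54 + 52 + 27 = 149.
P(Grade=B | Supplier=S3) = 16/149 = 0.1074.

0.1074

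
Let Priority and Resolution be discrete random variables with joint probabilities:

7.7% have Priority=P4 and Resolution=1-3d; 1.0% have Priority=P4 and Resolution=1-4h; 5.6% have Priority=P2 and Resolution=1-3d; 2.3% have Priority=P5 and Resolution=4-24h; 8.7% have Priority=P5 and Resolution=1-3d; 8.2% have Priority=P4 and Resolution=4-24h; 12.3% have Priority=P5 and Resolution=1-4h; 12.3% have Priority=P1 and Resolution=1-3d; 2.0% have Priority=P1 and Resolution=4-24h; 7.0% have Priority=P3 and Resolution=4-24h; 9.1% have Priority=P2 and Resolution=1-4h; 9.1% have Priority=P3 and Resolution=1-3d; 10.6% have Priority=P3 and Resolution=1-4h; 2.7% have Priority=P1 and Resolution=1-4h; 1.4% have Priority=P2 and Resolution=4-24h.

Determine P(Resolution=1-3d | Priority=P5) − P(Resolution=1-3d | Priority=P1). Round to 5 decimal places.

P(Priority=P5) = 0.123 + 0.023 + 0.087 = 0.233; P(Resolution=1-3d | Priority=P5) = 0.087/0.233 = 0.373391.
P(Priority=P1) = 0.027 + 0.020 + 0.123 = 0.170; P(Resolution=1-3d | Priority=P1) = 0.123/0.170 = 0.723529.
Difference = -0.35014.

-0.35014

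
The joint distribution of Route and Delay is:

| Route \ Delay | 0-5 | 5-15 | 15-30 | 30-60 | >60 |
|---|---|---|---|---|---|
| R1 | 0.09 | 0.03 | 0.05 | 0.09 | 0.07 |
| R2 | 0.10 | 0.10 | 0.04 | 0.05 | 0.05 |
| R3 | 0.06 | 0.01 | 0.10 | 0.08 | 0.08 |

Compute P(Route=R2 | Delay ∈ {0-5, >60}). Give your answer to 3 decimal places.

0.333

P(Delay=0-5) = 0.09 + 0.10 + 0.06 = 0.25.
P(Delay=>60) = 0.07 + 0.05 + 0.08 = 0.20.
P(Delay ∈ {0-5, >60}) = 0.25 + 0.20 = 0.45; P(Route=R2, Delay ∈ {0-5, >60}) = 0.10 + 0.05 = 0.15.
P(Route=R2 | Delay ∈ {0-5, >60}) = 0.15/0.45 = 0.333.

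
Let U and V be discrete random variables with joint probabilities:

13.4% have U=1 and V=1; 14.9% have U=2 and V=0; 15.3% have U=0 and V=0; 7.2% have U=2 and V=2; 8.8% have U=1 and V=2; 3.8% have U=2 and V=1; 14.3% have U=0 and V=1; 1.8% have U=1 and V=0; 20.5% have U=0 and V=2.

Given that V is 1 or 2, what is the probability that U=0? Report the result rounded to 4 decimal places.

0.5118

P(V=1) = 0.143 + 0.134 + 0.038 = 0.315.
P(V=2) = 0.205 + 0.088 + 0.072 = 0.365.
P(V ∈ {1, 2}) = 0.315 + 0.365 = 0.680; P(U=0, V ∈ {1, 2}) = 0.143 + 0.205 = 0.348.
P(U=0 | V ∈ {1, 2}) = 0.348/0.680 = 0.5118.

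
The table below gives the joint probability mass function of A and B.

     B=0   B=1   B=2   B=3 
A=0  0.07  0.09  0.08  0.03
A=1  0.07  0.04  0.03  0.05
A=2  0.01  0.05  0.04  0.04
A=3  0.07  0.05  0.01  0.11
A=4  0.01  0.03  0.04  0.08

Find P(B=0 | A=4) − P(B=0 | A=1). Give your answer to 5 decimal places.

-0.30592

P(A=4) = 0.01 + 0.03 + 0.04 + 0.08 = 0.16; P(B=0 | A=4) = 0.01/0.16 = 0.062500.
P(A=1) = 0.07 + 0.04 + 0.03 + 0.05 = 0.19; P(B=0 | A=1) = 0.07/0.19 = 0.368421.
Difference = -0.30592.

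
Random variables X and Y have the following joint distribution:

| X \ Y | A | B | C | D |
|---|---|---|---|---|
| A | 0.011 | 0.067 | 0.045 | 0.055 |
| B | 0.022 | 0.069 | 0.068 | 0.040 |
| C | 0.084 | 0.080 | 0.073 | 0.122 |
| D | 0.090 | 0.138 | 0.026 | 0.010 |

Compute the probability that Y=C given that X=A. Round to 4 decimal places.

P(X=A) = 0.011 + 0.067 + 0.045 + 0.055 = 0.178.
P(Y=C | X=A) = 0.045/0.178 = 0.2528.

0.2528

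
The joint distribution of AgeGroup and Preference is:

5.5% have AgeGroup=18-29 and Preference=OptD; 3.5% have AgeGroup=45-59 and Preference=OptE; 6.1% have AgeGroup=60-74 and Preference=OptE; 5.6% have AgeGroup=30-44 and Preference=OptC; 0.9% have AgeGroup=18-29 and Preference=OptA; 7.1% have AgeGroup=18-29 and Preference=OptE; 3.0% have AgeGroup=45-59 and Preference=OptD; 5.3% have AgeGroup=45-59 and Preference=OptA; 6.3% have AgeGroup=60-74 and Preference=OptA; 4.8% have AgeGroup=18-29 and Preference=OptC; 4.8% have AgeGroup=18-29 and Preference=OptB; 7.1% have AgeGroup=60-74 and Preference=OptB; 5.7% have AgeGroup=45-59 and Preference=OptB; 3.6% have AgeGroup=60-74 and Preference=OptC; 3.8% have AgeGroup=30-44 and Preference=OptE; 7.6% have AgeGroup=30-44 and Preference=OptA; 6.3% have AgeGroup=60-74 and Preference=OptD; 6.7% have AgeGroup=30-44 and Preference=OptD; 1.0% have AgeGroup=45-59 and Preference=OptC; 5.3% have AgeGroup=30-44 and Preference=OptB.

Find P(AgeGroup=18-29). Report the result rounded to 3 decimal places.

0.231

P(AgeGroup=18-29) = 0.009 + 0.048 + 0.048 + 0.055 + 0.071 = 0.231.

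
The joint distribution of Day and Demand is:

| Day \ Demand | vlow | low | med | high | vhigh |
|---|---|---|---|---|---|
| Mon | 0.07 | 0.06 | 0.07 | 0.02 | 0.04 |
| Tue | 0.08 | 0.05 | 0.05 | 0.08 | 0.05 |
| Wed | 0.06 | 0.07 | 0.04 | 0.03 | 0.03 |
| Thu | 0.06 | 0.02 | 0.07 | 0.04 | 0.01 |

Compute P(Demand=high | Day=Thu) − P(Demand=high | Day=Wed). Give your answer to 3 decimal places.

P(Day=Thu) = 0.06 + 0.02 + 0.07 + 0.04 + 0.01 = 0.20; P(Demand=high | Day=Thu) = 0.04/0.20 = 0.2000.
P(Day=Wed) = 0.06 + 0.07 + 0.04 + 0.03 + 0.03 = 0.23; P(Demand=high | Day=Wed) = 0.03/0.23 = 0.1304.
Difference = 0.070.

0.070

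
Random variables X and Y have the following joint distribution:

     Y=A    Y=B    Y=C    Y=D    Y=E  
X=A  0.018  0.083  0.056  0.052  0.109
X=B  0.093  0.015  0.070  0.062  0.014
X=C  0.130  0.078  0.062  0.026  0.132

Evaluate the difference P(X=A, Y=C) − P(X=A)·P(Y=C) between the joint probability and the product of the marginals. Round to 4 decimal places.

-0.0038

P(X=A) = 0.018 + 0.083 + 0.056 + 0.052 + 0.109 = 0.318.
P(Y=C) = 0.056 + 0.070 + 0.062 = 0.188.
P(X=A, Y=C) − P(X=A)P(Y=C) = 0.056 − 0.318×0.188 = -0.0038.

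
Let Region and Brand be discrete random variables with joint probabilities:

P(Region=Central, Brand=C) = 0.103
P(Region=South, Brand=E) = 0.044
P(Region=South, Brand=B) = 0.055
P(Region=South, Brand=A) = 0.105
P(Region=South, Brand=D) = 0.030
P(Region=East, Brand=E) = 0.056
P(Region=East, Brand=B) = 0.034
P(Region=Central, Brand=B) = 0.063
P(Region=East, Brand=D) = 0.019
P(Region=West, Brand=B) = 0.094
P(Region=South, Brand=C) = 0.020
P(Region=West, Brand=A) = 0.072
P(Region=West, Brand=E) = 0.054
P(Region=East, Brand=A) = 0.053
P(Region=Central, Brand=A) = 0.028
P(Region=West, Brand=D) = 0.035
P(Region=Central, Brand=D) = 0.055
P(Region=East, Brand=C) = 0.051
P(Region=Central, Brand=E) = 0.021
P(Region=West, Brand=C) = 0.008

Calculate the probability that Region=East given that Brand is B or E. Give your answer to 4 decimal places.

P(Brand=B) = 0.055 + 0.034 + 0.094 + 0.063 = 0.246.
P(Brand=E) = 0.044 + 0.056 + 0.054 + 0.021 = 0.175.
P(Brand ∈ {B, E}) = 0.246 + 0.175 = 0.421; P(Region=East, Brand ∈ {B, E}) = 0.034 + 0.056 = 0.090.
P(Region=East | Brand ∈ {B, E}) = 0.090/0.421 = 0.2138.

0.2138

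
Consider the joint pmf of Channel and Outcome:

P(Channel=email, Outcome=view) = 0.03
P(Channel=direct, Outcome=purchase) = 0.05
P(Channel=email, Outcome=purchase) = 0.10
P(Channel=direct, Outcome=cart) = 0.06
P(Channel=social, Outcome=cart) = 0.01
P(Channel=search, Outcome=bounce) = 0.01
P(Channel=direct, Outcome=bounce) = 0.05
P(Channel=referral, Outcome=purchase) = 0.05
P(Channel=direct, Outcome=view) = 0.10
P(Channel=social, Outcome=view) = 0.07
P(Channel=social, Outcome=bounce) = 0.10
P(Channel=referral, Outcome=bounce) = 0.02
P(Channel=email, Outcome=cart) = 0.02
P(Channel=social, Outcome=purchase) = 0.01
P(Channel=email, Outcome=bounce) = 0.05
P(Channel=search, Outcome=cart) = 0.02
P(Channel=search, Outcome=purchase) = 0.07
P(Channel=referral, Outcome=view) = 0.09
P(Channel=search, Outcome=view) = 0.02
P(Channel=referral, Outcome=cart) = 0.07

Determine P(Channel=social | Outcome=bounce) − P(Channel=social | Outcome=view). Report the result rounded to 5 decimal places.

P(Outcome=bounce) = 0.05 + 0.01 + 0.10 + 0.05 + 0.02 = 0.23; P(Channel=social | Outcome=bounce) = 0.10/0.23 = 0.434783.
P(Outcome=view) = 0.03 + 0.02 + 0.07 + 0.10 + 0.09 = 0.31; P(Channel=social | Outcome=view) = 0.07/0.31 = 0.225806.
Difference = 0.20898.

0.20898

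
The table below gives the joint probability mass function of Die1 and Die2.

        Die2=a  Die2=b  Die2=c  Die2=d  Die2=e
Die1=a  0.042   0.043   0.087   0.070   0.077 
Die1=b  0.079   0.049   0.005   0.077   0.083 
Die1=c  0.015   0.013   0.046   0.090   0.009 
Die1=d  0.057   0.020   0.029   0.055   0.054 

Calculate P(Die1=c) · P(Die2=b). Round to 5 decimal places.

0.02163

P(Die1=c) = 0.015 + 0.013 + 0.046 + 0.090 + 0.009 = 0.173.
P(Die2=b) = 0.043 + 0.049 + 0.013 + 0.020 = 0.125.
Product: 0.173 × 0.125 = 0.02163.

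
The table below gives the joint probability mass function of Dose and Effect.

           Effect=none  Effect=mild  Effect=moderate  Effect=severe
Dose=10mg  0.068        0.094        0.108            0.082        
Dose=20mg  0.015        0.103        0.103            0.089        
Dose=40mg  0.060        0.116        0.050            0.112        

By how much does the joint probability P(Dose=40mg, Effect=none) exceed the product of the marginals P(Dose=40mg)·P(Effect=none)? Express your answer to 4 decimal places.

P(Dose=40mg) = 0.060 + 0.116 + 0.050 + 0.112 = 0.338.
P(Effect=none) = 0.068 + 0.015 + 0.060 = 0.143.
P(Dose=40mg, Effect=none) − P(Dose=40mg)P(Effect=none) = 0.060 − 0.338×0.143 = 0.0117.

0.0117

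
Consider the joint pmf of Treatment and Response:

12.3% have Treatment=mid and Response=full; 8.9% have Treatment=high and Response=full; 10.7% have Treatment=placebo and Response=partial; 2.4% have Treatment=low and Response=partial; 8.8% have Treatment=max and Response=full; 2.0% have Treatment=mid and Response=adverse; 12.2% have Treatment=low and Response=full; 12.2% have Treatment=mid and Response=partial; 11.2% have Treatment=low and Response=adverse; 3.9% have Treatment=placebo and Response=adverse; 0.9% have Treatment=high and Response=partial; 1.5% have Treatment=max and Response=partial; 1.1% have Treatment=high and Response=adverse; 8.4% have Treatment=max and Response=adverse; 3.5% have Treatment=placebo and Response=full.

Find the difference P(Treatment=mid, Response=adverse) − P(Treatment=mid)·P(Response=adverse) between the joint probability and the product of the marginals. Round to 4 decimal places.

-0.0505

P(Treatment=mid) = 0.122 + 0.123 + 0.020 = 0.265.
P(Response=adverse) = 0.039 + 0.112 + 0.020 + 0.011 + 0.084 = 0.266.
P(Treatment=mid, Response=adverse) − P(Treatment=mid)P(Response=adverse) = 0.020 − 0.265×0.266 = -0.0505.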